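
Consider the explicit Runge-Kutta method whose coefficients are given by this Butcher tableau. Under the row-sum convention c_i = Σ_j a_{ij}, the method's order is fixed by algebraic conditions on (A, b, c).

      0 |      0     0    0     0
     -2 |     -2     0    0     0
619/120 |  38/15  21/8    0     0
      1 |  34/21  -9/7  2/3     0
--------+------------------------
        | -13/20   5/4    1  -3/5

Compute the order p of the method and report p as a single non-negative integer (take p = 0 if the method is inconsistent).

b = (-13/20, 5/4, 1, -3/5)
c = (0, -2, 619/120, 1)
Ac = (0, 0, -21/4, 7573/1260)
Σ b_i: (-13/20)·1 + 5/4·1 + 1·1 + (-3/5)·1 = 1 ✓
b·c: 5/4·(-2) + 1·619/120 + (-3/5)·1 = 247/120 ≠ 1/2 ⇒ order 1.

1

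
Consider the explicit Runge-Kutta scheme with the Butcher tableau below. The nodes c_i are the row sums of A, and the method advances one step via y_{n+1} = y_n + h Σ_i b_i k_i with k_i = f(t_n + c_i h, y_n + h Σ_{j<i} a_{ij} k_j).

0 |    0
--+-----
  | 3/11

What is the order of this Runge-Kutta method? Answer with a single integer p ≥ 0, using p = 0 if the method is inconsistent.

0

b = (3/11)
c = (0)
Σ b_i: 3/11·1 = 3/11 ≠ 1 ⇒ order 0.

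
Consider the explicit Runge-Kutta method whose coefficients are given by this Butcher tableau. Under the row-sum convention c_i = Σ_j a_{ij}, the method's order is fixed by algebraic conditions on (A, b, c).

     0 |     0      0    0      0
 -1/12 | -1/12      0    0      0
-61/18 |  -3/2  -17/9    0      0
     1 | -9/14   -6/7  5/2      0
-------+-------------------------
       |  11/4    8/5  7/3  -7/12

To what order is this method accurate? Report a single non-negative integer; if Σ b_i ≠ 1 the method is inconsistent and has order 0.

b = (11/4, 8/5, 7/3, -7/12)
c = (0, -1/12, -61/18, 1)
Ac = (0, 0, 17/108, -2117/252)
Σ b_i: 11/4·1 + 8/5·1 + 7/3·1 + (-7/12)·1 = 61/10 ≠ 1 ⇒ order 0.

0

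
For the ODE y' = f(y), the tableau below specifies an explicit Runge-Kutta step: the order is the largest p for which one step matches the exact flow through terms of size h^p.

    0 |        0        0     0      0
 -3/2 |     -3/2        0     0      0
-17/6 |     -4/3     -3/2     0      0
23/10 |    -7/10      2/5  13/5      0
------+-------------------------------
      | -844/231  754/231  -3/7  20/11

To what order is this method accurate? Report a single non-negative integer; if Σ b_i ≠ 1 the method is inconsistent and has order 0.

b = (-844/231, 754/231, -3/7, 20/11)
c = (0, -3/2, -17/6, 23/10)
Ac = (0, 0, 9/4, -239/30)
Σ b_i: (-844/231)·1 + 754/231·1 + (-3/7)·1 + 20/11·1 = 1 ✓
b·c: 754/231·(-3/2) + (-3/7)·(-17/6) + 20/11·23/10 = 1/2 ✓
b·c²: 754/231·9/4 + (-3/7)·289/36 + 20/11·529/100 = 62471/4620 ≠ 1/3 ⇒ order 2.
b·Ac: (-3/7)·9/4 + 20/11·(-239/30) = -14275/924 ≠ 1/6

2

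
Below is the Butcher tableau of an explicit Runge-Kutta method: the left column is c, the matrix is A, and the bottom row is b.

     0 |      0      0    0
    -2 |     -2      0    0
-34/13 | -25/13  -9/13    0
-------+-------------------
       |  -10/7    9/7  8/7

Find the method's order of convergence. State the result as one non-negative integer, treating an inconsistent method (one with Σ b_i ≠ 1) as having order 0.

b = (-10/7, 9/7, 8/7)
c = (0, -2, -34/13)
Ac = (0, 0, 18/13)
Σ b_i: (-10/7)·1 + 9/7·1 + 8/7·1 = 1 ✓
b·c: 9/7·(-2) + 8/7·(-34/13) = -506/91 ≠ 1/2 ⇒ order 1.

1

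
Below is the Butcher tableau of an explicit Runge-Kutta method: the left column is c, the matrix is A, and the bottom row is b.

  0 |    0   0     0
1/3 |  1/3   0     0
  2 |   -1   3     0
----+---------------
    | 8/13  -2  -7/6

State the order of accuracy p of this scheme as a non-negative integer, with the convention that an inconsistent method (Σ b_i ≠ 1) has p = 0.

b = (8/13, -2, -7/6)
c = (0, 1/3, 2)
Ac = (0, 0, 1)
Σ b_i: 8/13·1 + (-2)·1 + (-7/6)·1 = -199/78 ≠ 1 ⇒ order 0.

0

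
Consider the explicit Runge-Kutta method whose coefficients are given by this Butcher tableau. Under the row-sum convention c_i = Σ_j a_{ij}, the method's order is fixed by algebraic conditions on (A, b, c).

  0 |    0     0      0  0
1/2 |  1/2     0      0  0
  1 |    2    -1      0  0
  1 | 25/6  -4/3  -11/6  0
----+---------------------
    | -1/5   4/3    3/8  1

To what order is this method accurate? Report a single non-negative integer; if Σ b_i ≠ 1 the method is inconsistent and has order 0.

0

b = (-1/5, 4/3, 3/8, 1)
c = (0, 1/2, 1, 1)
Ac = (0, 0, -1/2, -5/2)
Σ b_i: (-1/5)·1 + 4/3·1 + 3/8·1 + 1·1 = 301/120 ≠ 1 ⇒ order 0.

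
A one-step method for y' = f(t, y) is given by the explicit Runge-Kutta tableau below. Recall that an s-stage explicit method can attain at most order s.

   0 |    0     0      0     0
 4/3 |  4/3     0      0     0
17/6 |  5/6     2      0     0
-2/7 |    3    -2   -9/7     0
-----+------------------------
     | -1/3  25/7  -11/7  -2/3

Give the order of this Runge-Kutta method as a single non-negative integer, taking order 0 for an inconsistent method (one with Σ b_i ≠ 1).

2

b = (-1/3, 25/7, -11/7, -2/3)
c = (0, 4/3, 17/6, -2/7)
Ac = (0, 0, 8/3, -265/42)
Σ b_i: (-1/3)·1 + 25/7·1 + (-11/7)·1 + (-2/3)·1 = 1 ✓
b·c: 25/7·4/3 + (-11/7)·17/6 + (-2/3)·(-2/7) = 1/2 ✓
b·c²: 25/7·16/9 + (-11/7)·289/36 + (-2/3)·4/49 = -11149/1764 ≠ 1/3 ⇒ order 2.
b·Ac: (-11/7)·8/3 + (-2/3)·(-265/42) = 1/63 ≠ 1/6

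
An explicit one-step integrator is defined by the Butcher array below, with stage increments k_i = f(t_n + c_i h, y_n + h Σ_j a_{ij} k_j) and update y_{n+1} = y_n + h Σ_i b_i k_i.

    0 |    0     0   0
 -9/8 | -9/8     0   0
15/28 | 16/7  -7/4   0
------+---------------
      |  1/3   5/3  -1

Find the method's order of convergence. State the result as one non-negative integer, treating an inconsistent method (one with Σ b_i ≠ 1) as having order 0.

b = (1/3, 5/3, -1)
c = (0, -9/8, 15/28)
Ac = (0, 0, 63/32)
Σ b_i: 1/3·1 + 5/3·1 + (-1)·1 = 1 ✓
b·c: 5/3·(-9/8) + (-1)·15/28 = -135/56 ≠ 1/2 ⇒ order 1.

1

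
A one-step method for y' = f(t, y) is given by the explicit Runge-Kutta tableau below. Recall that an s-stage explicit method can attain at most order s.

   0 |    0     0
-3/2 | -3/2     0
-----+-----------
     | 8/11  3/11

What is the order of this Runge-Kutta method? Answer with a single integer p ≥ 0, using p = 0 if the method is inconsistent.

b = (8/11, 3/11)
c = (0, -3/2)
Σ b_i: 8/11·1 + 3/11·1 = 1 ✓
b·c: 3/11·(-3/2) = -9/22 ≠ 1/2 ⇒ order 1.

1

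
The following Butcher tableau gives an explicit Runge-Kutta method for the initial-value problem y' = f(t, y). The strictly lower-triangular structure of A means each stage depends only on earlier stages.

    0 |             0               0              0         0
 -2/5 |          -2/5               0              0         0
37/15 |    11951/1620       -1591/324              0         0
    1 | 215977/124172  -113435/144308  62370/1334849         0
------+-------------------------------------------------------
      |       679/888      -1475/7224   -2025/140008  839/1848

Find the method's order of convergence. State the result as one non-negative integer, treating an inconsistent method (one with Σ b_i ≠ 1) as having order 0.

4

b = (679/888, -1475/7224, -2025/140008, 839/1848)
c = (0, -2/5, 37/15, 1)
Ac = (0, 0, 1591/810, 721/1678)
Σ b_i: 679/888·1 + (-1475/7224)·1 + (-2025/140008)·1 + 839/1848·1 = 1 ✓
b·c: (-1475/7224)·(-2/5) + (-2025/140008)·37/15 + 839/1848·1 = 1/2 ✓
b·c²: (-1475/7224)·4/25 + (-2025/140008)·1369/225 + 839/1848·1 = 1/3 ✓
b·Ac: (-2025/140008)·1591/810 + 839/1848·721/1678 = 1/6 ✓
b·c³: (-1475/7224)·(-8/125) + (-2025/140008)·50653/3375 + 839/1848·1 = 1/4 ✓
b·(c∘Ac): (-2025/140008)·58867/12150 + 839/1848·721/1678 = 1/8 ✓
b·Ac²: (-2025/140008)·(-1591/2025) + 839/1848·133/839 = 1/12 ✓
b·A²c: 839/1848·77/839 = 1/24 ✓; 4 stages ⇒ order 4.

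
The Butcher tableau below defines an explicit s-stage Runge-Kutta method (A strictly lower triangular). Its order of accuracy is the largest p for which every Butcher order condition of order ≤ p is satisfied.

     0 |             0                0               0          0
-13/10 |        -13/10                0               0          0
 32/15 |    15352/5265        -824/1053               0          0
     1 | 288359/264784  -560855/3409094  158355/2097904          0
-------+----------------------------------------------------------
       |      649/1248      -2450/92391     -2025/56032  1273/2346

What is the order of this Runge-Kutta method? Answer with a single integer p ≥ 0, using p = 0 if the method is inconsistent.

4

b = (649/1248, -2450/92391, -2025/56032, 1273/2346)
c = (0, -13/10, 32/15, 1)
Ac = (0, 0, 412/405, 1909/5092)
Σ b_i: 649/1248·1 + (-2450/92391)·1 + (-2025/56032)·1 + 1273/2346·1 = 1 ✓
b·c: (-2450/92391)·(-13/10) + (-2025/56032)·32/15 + 1273/2346·1 = 1/2 ✓
b·c²: (-2450/92391)·169/100 + (-2025/56032)·1024/225 + 1273/2346·1 = 1/3 ✓
b·Ac: (-2025/56032)·412/405 + 1273/2346·1909/5092 = 1/6 ✓
b·c³: (-2450/92391)·(-2197/1000) + (-2025/56032)·32768/3375 + 1273/2346·1 = 1/4 ✓
b·(c∘Ac): (-2025/56032)·13184/6075 + 1273/2346·1909/5092 = 1/8 ✓
b·Ac²: (-2025/56032)·(-2678/2025) + 1273/2346·667/10184 = 1/12 ✓
b·A²c: 1273/2346·391/5092 = 1/24 ✓; 4 stages ⇒ order 4.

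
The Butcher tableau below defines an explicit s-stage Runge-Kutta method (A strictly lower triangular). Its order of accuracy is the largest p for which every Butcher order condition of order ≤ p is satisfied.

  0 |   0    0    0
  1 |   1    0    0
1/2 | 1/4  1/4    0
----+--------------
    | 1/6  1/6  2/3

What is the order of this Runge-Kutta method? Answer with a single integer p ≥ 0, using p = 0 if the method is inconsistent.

b = (1/6, 1/6, 2/3)
c = (0, 1, 1/2)
Ac = (0, 0, 1/4)
Σ b_i: 1/6·1 + 1/6·1 + 2/3·1 = 1 ✓
b·c: 1/6·1 + 2/3·1/2 = 1/2 ✓
b·c²: 1/6·1 + 2/3·1/4 = 1/3 ✓
b·Ac: 2/3·1/4 = 1/6 ✓; 3 stages ⇒ order 3.

3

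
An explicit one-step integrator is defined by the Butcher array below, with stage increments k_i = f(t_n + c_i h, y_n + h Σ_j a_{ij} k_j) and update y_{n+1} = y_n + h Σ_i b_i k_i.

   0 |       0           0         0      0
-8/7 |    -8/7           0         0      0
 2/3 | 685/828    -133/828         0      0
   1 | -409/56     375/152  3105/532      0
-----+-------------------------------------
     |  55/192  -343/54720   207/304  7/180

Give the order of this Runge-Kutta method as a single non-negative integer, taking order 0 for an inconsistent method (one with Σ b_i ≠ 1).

b = (55/192, -343/54720, 207/304, 7/180)
c = (0, -8/7, 2/3, 1)
Ac = (0, 0, 38/207, 15/14)
Σ b_i: 55/192·1 + (-343/54720)·1 + 207/304·1 + 7/180·1 = 1 ✓
b·c: (-343/54720)·(-8/7) + 207/304·2/3 + 7/180·1 = 1/2 ✓
b·c²: (-343/54720)·64/49 + 207/304·4/9 + 7/180·1 = 1/3 ✓
b·Ac: 207/304·38/207 + 7/180·15/14 = 1/6 ✓
b·c³: (-343/54720)·(-512/343) + 207/304·8/27 + 7/180·1 = 1/4 ✓
b·(c∘Ac): 207/304·76/621 + 7/180·15/14 = 1/8 ✓
b·Ac²: 207/304·(-304/1449) + 7/180·285/49 = 1/12 ✓
b·A²c: 7/180·15/14 = 1/24 ✓; 4 stages ⇒ order 4.

4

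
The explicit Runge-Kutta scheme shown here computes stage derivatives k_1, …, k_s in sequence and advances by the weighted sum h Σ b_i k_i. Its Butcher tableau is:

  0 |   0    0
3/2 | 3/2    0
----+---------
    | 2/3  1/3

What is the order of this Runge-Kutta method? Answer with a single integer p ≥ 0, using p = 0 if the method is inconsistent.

b = (2/3, 1/3)
c = (0, 3/2)
Σ b_i: 2/3·1 + 1/3·1 = 1 ✓
b·c: 1/3·3/2 = 1/2 ✓; 2 stages ⇒ order 2.

2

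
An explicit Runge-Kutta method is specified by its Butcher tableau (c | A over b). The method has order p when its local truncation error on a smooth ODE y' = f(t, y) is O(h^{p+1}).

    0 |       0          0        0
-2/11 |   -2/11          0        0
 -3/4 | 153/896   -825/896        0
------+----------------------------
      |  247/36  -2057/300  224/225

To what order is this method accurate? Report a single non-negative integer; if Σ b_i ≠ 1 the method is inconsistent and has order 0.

3

b = (247/36, -2057/300, 224/225)
c = (0, -2/11, -3/4)
Ac = (0, 0, 75/448)
Σ b_i: 247/36·1 + (-2057/300)·1 + 224/225·1 = 1 ✓
b·c: (-2057/300)·(-2/11) + 224/225·(-3/4) = 1/2 ✓
b·c²: (-2057/300)·4/121 + 224/225·9/16 = 1/3 ✓
b·Ac: 224/225·75/448 = 1/6 ✓; 3 stages ⇒ order 3.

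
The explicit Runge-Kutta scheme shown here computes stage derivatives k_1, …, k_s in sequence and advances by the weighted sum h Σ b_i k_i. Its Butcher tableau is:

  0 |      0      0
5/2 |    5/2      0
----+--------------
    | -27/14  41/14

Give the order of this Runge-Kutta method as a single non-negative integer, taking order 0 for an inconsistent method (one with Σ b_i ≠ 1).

b = (-27/14, 41/14)
c = (0, 5/2)
Σ b_i: (-27/14)·1 + 41/14·1 = 1 ✓
b·c: 41/14·5/2 = 205/28 ≠ 1/2 ⇒ order 1.

1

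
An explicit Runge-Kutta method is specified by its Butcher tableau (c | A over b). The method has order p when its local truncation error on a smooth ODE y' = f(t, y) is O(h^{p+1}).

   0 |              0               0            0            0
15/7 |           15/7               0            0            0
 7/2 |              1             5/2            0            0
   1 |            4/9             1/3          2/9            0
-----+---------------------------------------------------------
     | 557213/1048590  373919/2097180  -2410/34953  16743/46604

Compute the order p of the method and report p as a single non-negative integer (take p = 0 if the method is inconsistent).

3

b = (557213/1048590, 373919/2097180, -2410/34953, 16743/46604)
c = (0, 15/7, 7/2, 1)
Ac = (0, 0, 75/14, 94/63)
Σ b_i: 557213/1048590·1 + 373919/2097180·1 + (-2410/34953)·1 + 16743/46604·1 = 1 ✓
b·c: 373919/2097180·15/7 + (-2410/34953)·7/2 + 16743/46604·1 = 1/2 ✓
b·c²: 373919/2097180·225/49 + (-2410/34953)·49/4 + 16743/46604·1 = 1/3 ✓
b·Ac: (-2410/34953)·75/14 + 16743/46604·94/63 = 1/6 ✓
b·c³: 373919/2097180·3375/343 + (-2410/34953)·343/8 + 16743/46604·1 = -824627/978684 ≠ 1/4 ⇒ order 3.
b·(c∘Ac): (-2410/34953)·75/4 + 16743/46604·94/63 = -185159/244671 ≠ 1/8
b·Ac²: (-2410/34953)·1125/98 + 16743/46604·3751/882 = 1441333/1957368 ≠ 1/12
b·A²c: 16743/46604·25/21 = 139525/326228 ≠ 1/24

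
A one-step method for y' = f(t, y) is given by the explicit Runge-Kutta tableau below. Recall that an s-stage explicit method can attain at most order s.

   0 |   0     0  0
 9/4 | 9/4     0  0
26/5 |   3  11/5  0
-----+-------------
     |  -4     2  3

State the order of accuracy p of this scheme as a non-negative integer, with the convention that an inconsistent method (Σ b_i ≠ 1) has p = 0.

b = (-4, 2, 3)
c = (0, 9/4, 26/5)
Ac = (0, 0, 99/20)
Σ b_i: (-4)·1 + 2·1 + 3·1 = 1 ✓
b·c: 2·9/4 + 3·26/5 = 201/10 ≠ 1/2 ⇒ order 1.

1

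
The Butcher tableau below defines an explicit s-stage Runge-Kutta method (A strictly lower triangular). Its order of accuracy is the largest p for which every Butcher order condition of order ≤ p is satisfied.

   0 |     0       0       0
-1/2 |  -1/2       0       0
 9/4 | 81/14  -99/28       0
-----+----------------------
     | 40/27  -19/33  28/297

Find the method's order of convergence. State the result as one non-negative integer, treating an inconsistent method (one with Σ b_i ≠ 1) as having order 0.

b = (40/27, -19/33, 28/297)
c = (0, -1/2, 9/4)
Ac = (0, 0, 99/56)
Σ b_i: 40/27·1 + (-19/33)·1 + 28/297·1 = 1 ✓
b·c: (-19/33)·(-1/2) + 28/297·9/4 = 1/2 ✓
b·c²: (-19/33)·1/4 + 28/297·81/16 = 1/3 ✓
b·Ac: 28/297·99/56 = 1/6 ✓; 3 stages ⇒ order 3.

3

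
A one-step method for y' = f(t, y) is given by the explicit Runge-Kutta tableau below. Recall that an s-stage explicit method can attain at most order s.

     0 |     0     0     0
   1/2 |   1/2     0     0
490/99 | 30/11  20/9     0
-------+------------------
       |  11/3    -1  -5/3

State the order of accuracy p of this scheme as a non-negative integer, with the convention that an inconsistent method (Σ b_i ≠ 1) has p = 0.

b = (11/3, -1, -5/3)
c = (0, 1/2, 490/99)
Ac = (0, 0, 10/9)
Σ b_i: 11/3·1 + (-1)·1 + (-5/3)·1 = 1 ✓
b·c: (-1)·1/2 + (-5/3)·490/99 = -5197/594 ≠ 1/2 ⇒ order 1.

1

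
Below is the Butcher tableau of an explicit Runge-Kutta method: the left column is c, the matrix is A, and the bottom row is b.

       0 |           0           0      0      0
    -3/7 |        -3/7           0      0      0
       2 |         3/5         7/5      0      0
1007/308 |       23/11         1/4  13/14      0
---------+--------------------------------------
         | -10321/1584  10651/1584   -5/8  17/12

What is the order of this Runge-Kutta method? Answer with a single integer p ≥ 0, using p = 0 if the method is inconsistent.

b = (-10321/1584, 10651/1584, -5/8, 17/12)
c = (0, -3/7, 2, 1007/308)
Ac = (0, 0, -3/5, 7/4)
Σ b_i: (-10321/1584)·1 + 10651/1584·1 + (-5/8)·1 + 17/12·1 = 1 ✓
b·c: 10651/1584·(-3/7) + (-5/8)·2 + 17/12·1007/308 = 1/2 ✓
b·c²: 10651/1584·9/49 + (-5/8)·4 + 17/12·1014049/94864 = 15798845/1138368 ≠ 1/3 ⇒ order 2.
b·Ac: (-5/8)·(-3/5) + 17/12·7/4 = 137/48 ≠ 1/6

2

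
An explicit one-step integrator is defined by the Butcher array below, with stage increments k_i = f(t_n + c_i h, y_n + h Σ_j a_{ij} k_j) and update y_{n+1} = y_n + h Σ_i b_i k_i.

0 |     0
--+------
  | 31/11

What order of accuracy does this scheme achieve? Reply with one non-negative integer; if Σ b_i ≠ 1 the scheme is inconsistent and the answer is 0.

0

b = (31/11)
c = (0)
Σ b_i: 31/11·1 = 31/11 ≠ 1 ⇒ order 0.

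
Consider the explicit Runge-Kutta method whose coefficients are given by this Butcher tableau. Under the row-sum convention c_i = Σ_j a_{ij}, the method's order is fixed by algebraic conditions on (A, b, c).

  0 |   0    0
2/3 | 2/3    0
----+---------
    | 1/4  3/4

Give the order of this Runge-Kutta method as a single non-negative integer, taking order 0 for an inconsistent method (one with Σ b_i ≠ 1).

2

b = (1/4, 3/4)
c = (0, 2/3)
Σ b_i: 1/4·1 + 3/4·1 = 1 ✓
b·c: 3/4·2/3 = 1/2 ✓; 2 stages ⇒ order 2.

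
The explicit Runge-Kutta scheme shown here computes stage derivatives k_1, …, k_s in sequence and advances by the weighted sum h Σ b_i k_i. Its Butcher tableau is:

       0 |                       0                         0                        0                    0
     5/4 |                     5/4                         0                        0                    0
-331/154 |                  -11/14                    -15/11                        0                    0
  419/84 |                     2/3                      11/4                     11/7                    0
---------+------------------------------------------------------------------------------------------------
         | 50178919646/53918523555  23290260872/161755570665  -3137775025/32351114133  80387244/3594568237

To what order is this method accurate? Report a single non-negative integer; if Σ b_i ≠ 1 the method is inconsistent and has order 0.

3

b = (50178919646/53918523555, 23290260872/161755570665, -3137775025/32351114133, 80387244/3594568237)
c = (0, 5/4, -331/154, 419/84)
Ac = (0, 0, -75/44, 47/784)
Σ b_i: 50178919646/53918523555·1 + 23290260872/161755570665·1 + (-3137775025/32351114133)·1 + 80387244/3594568237·1 = 1 ✓
b·c: 23290260872/161755570665·5/4 + (-3137775025/32351114133)·(-331/154) + 80387244/3594568237·419/84 = 1/2 ✓
b·c²: 23290260872/161755570665·25/16 + (-3137775025/32351114133)·109561/23716 + 80387244/3594568237·175561/7056 = 1/3 ✓
b·Ac: (-3137775025/32351114133)·(-75/44) + 80387244/3594568237·47/784 = 1/6 ✓
b·c³: 23290260872/161755570665·125/64 + (-3137775025/32351114133)·(-36264691/3652264) + 80387244/3594568237·73560059/592704 = 17801731115593/4428508067984 ≠ 1/4 ⇒ order 3.
b·(c∘Ac): (-3137775025/32351114133)·24825/6776 + 80387244/3594568237·19693/65856 = -421098146423/1207774927632 ≠ 1/8
b·Ac²: (-3137775025/32351114133)·(-375/176) + 80387244/3594568237·2790551/241472 = 3089547268321/6642762101976 ≠ 1/12
b·A²c: 80387244/3594568237·(-75/28) = -215322975/3594568237 ≠ 1/24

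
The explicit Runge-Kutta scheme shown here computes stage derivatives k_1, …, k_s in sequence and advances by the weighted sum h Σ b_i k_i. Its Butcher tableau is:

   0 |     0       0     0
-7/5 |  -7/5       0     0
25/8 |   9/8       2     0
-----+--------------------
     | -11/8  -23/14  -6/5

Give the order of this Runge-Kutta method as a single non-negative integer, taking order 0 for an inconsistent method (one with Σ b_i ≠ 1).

b = (-11/8, -23/14, -6/5)
c = (0, -7/5, 25/8)
Ac = (0, 0, -14/5)
Σ b_i: (-11/8)·1 + (-23/14)·1 + (-6/5)·1 = -1181/280 ≠ 1 ⇒ order 0.

0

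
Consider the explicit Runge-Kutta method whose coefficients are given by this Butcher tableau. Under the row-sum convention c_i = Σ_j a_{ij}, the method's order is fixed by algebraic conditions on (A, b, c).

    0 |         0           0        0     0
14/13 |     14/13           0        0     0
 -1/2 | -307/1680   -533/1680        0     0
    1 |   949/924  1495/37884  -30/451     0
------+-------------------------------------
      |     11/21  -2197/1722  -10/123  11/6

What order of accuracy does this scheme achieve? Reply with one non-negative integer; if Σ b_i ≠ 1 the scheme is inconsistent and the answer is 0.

b = (11/21, -2197/1722, -10/123, 11/6)
c = (0, 14/13, -1/2, 1)
Ac = (0, 0, -41/120, 5/66)
Σ b_i: 11/21·1 + (-2197/1722)·1 + (-10/123)·1 + 11/6·1 = 1 ✓
b·c: (-2197/1722)·14/13 + (-10/123)·(-1/2) + 11/6·1 = 1/2 ✓
b·c²: (-2197/1722)·196/169 + (-10/123)·1/4 + 11/6·1 = 1/3 ✓
b·Ac: (-10/123)·(-41/120) + 11/6·5/66 = 1/6 ✓
b·c³: (-2197/1722)·2744/2197 + (-10/123)·(-1/8) + 11/6·1 = 1/4 ✓
b·(c∘Ac): (-10/123)·41/240 + 11/6·5/66 = 1/8 ✓
b·Ac²: (-10/123)·(-287/780) + 11/6·25/858 = 1/12 ✓
b·A²c: 11/6·1/44 = 1/24 ✓; 4 stages ⇒ order 4.

4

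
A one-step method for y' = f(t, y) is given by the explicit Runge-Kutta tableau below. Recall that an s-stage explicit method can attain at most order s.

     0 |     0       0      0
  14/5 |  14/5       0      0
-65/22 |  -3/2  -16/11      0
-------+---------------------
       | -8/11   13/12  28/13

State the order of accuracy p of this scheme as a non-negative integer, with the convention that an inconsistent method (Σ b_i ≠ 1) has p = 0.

0

b = (-8/11, 13/12, 28/13)
c = (0, 14/5, -65/22)
Ac = (0, 0, -224/55)
Σ b_i: (-8/11)·1 + 13/12·1 + 28/13·1 = 4307/1716 ≠ 1 ⇒ order 0.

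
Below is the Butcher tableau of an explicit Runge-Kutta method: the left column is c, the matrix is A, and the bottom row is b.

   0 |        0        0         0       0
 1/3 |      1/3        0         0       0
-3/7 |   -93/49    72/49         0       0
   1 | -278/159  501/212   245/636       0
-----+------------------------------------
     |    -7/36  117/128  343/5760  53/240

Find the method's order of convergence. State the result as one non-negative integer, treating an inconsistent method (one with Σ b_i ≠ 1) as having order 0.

4

b = (-7/36, 117/128, 343/5760, 53/240)
c = (0, 1/3, -3/7, 1)
Ac = (0, 0, 24/49, 33/53)
Σ b_i: (-7/36)·1 + 117/128·1 + 343/5760·1 + 53/240·1 = 1 ✓
b·c: 117/128·1/3 + 343/5760·(-3/7) + 53/240·1 = 1/2 ✓
b·c²: 117/128·1/9 + 343/5760·9/49 + 53/240·1 = 1/3 ✓
b·Ac: 343/5760·24/49 + 53/240·33/53 = 1/6 ✓
b·c³: 117/128·1/27 + 343/5760·(-27/343) + 53/240·1 = 1/4 ✓
b·(c∘Ac): 343/5760·(-72/343) + 53/240·33/53 = 1/8 ✓
b·Ac²: 343/5760·8/49 + 53/240·1/3 = 1/12 ✓
b·A²c: 53/240·10/53 = 1/24 ✓; 4 stages ⇒ order 4.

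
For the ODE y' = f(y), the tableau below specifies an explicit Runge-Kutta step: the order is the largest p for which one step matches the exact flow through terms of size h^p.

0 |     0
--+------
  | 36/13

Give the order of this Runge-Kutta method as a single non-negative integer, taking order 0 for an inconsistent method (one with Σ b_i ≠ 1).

0

b = (36/13)
c = (0)
Σ b_i: 36/13·1 = 36/13 ≠ 1 ⇒ order 0.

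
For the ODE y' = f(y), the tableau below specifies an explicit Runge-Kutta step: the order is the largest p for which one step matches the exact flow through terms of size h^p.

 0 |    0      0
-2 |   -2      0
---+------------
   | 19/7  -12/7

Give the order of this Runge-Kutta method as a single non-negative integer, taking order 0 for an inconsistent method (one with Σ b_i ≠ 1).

1

b = (19/7, -12/7)
c = (0, -2)
Σ b_i: 19/7·1 + (-12/7)·1 = 1 ✓
b·c: (-12/7)·(-2) = 24/7 ≠ 1/2 ⇒ order 1.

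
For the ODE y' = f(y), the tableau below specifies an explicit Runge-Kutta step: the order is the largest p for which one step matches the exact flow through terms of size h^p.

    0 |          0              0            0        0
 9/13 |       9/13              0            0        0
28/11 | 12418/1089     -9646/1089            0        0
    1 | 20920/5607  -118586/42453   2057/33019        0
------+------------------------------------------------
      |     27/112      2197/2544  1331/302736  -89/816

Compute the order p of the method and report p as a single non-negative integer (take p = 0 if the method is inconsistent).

4

b = (27/112, 2197/2544, 1331/302736, -89/816)
c = (0, 9/13, 28/11, 1)
Ac = (0, 0, -742/121, -158/89)
Σ b_i: 27/112·1 + 2197/2544·1 + 1331/302736·1 + (-89/816)·1 = 1 ✓
b·c: 2197/2544·9/13 + 1331/302736·28/11 + (-89/816)·1 = 1/2 ✓
b·c²: 2197/2544·81/169 + 1331/302736·784/121 + (-89/816)·1 = 1/3 ✓
b·Ac: 1331/302736·(-742/121) + (-89/816)·(-158/89) = 1/6 ✓
b·c³: 2197/2544·729/2197 + 1331/302736·21952/1331 + (-89/816)·1 = 1/4 ✓
b·(c∘Ac): 1331/302736·(-20776/1331) + (-89/816)·(-158/89) = 1/8 ✓
b·Ac²: 1331/302736·(-6678/1573) + (-89/816)·(-1082/1157) = 1/12 ✓
b·A²c: (-89/816)·(-34/89) = 1/24 ✓; 4 stages ⇒ order 4.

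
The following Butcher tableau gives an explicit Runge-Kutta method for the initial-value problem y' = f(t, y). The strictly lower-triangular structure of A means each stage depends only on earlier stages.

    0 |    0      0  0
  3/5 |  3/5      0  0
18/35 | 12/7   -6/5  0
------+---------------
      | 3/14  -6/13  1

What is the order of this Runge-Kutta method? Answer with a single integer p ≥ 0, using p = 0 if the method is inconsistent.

0

b = (3/14, -6/13, 1)
c = (0, 3/5, 18/35)
Ac = (0, 0, -18/25)
Σ b_i: 3/14·1 + (-6/13)·1 + 1·1 = 137/182 ≠ 1 ⇒ order 0.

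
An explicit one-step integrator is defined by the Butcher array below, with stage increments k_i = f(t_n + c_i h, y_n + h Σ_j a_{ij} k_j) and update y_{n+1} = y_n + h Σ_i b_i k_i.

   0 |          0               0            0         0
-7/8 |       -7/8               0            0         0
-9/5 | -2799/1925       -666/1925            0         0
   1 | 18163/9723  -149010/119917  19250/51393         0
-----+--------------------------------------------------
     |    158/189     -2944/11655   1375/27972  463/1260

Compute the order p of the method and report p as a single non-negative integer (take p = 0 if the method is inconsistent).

4

b = (158/189, -2944/11655, 1375/27972, 463/1260)
c = (0, -7/8, -9/5, 1)
Ac = (0, 0, 333/1100, 765/1852)
Σ b_i: 158/189·1 + (-2944/11655)·1 + 1375/27972·1 + 463/1260·1 = 1 ✓
b·c: (-2944/11655)·(-7/8) + 1375/27972·(-9/5) + 463/1260·1 = 1/2 ✓
b·c²: (-2944/11655)·49/64 + 1375/27972·81/25 + 463/1260·1 = 1/3 ✓
b·Ac: 1375/27972·333/1100 + 463/1260·765/1852 = 1/6 ✓
b·c³: (-2944/11655)·(-343/512) + 1375/27972·(-729/125) + 463/1260·1 = 1/4 ✓
b·(c∘Ac): 1375/27972·(-2997/5500) + 463/1260·765/1852 = 1/8 ✓
b·Ac²: 1375/27972·(-2331/8800) + 463/1260·3885/14816 = 1/12 ✓
b·A²c: 463/1260·105/926 = 1/24 ✓; 4 stages ⇒ order 4.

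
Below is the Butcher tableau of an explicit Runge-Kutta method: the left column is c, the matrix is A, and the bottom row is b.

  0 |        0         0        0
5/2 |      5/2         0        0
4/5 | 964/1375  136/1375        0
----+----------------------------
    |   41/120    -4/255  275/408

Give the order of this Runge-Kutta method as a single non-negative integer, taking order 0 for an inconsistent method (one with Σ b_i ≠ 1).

b = (41/120, -4/255, 275/408)
c = (0, 5/2, 4/5)
Ac = (0, 0, 68/275)
Σ b_i: 41/120·1 + (-4/255)·1 + 275/408·1 = 1 ✓
b·c: (-4/255)·5/2 + 275/408·4/5 = 1/2 ✓
b·c²: (-4/255)·25/4 + 275/408·16/25 = 1/3 ✓
b·Ac: 275/408·68/275 = 1/6 ✓; 3 stages ⇒ order 3.

3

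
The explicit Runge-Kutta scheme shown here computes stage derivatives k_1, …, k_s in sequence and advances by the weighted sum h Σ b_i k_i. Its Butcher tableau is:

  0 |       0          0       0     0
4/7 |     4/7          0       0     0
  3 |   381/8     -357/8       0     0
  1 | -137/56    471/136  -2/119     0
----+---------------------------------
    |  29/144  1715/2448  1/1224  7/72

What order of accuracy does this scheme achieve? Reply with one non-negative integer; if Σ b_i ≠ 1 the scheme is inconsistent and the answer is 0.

4

b = (29/144, 1715/2448, 1/1224, 7/72)
c = (0, 4/7, 3, 1)
Ac = (0, 0, -51/2, 27/14)
Σ b_i: 29/144·1 + 1715/2448·1 + 1/1224·1 + 7/72·1 = 1 ✓
b·c: 1715/2448·4/7 + 1/1224·3 + 7/72·1 = 1/2 ✓
b·c²: 1715/2448·16/49 + 1/1224·9 + 7/72·1 = 1/3 ✓
b·Ac: 1/1224·(-51/2) + 7/72·27/14 = 1/6 ✓
b·c³: 1715/2448·64/343 + 1/1224·27 + 7/72·1 = 1/4 ✓
b·(c∘Ac): 1/1224·(-153/2) + 7/72·27/14 = 1/8 ✓
b·Ac²: 1/1224·(-102/7) + 7/72·48/49 = 1/12 ✓
b·A²c: 7/72·3/7 = 1/24 ✓; 4 stages ⇒ order 4.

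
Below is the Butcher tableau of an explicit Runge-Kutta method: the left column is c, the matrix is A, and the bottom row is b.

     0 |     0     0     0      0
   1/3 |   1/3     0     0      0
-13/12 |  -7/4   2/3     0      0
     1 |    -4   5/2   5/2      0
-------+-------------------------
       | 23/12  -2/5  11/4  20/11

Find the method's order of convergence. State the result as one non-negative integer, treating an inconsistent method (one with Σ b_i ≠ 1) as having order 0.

b = (23/12, -2/5, 11/4, 20/11)
c = (0, 1/3, -13/12, 1)
Ac = (0, 0, 2/9, -15/8)
Σ b_i: 23/12·1 + (-2/5)·1 + 11/4·1 + 20/11·1 = 1004/165 ≠ 1 ⇒ order 0.

0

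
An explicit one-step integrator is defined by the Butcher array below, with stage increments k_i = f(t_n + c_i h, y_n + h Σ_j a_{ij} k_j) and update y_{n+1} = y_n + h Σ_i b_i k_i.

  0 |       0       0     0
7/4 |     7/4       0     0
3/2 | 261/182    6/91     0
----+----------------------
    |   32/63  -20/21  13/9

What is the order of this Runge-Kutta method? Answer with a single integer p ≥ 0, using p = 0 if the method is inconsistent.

3

b = (32/63, -20/21, 13/9)
c = (0, 7/4, 3/2)
Ac = (0, 0, 3/26)
Σ b_i: 32/63·1 + (-20/21)·1 + 13/9·1 = 1 ✓
b·c: (-20/21)·7/4 + 13/9·3/2 = 1/2 ✓
b·c²: (-20/21)·49/16 + 13/9·9/4 = 1/3 ✓
b·Ac: 13/9·3/26 = 1/6 ✓; 3 stages ⇒ order 3.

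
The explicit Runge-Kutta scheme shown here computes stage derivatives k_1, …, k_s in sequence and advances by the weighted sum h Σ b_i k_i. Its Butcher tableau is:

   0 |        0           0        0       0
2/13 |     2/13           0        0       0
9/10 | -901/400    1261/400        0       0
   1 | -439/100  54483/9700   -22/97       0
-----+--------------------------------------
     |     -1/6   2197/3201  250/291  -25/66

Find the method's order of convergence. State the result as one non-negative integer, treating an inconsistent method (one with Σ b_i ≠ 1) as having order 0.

b = (-1/6, 2197/3201, 250/291, -25/66)
c = (0, 2/13, 9/10, 1)
Ac = (0, 0, 97/200, 33/50)
Σ b_i: (-1/6)·1 + 2197/3201·1 + 250/291·1 + (-25/66)·1 = 1 ✓
b·c: 2197/3201·2/13 + 250/291·9/10 + (-25/66)·1 = 1/2 ✓
b·c²: 2197/3201·4/169 + 250/291·81/100 + (-25/66)·1 = 1/3 ✓
b·Ac: 250/291·97/200 + (-25/66)·33/50 = 1/6 ✓
b·c³: 2197/3201·8/2197 + 250/291·729/1000 + (-25/66)·1 = 1/4 ✓
b·(c∘Ac): 250/291·873/2000 + (-25/66)·33/50 = 1/8 ✓
b·Ac²: 250/291·97/1300 + (-25/66)·(-33/650) = 1/12 ✓
b·A²c: (-25/66)·(-11/100) = 1/24 ✓; 4 stages ⇒ order 4.

4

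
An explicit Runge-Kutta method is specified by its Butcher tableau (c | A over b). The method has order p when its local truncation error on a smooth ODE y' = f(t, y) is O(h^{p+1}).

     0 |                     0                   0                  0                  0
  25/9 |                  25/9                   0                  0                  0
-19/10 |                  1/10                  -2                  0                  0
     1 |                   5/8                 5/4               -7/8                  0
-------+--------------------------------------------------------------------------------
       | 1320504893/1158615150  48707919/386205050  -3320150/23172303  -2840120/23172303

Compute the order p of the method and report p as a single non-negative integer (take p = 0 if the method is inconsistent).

b = (1320504893/1158615150, 48707919/386205050, -3320150/23172303, -2840120/23172303)
c = (0, 25/9, -19/10, 1)
Ac = (0, 0, -50/9, 3697/720)
Σ b_i: 1320504893/1158615150·1 + 48707919/386205050·1 + (-3320150/23172303)·1 + (-2840120/23172303)·1 = 1 ✓
b·c: 48707919/386205050·25/9 + (-3320150/23172303)·(-19/10) + (-2840120/23172303)·1 = 1/2 ✓
b·c²: 48707919/386205050·625/81 + (-3320150/23172303)·361/100 + (-2840120/23172303)·1 = 1/3 ✓
b·Ac: (-3320150/23172303)·(-50/9) + (-2840120/23172303)·3697/720 = 1/6 ✓
b·c³: 48707919/386205050·15625/729 + (-3320150/23172303)·(-6859/1000) + (-2840120/23172303)·1 = 14862883243/4171014540 ≠ 1/4 ⇒ order 3.
b·(c∘Ac): (-3320150/23172303)·95/9 + (-2840120/23172303)·3697/720 = -893326591/417101454 ≠ 1/8
b·Ac²: (-3320150/23172303)·(-1250/81) + (-2840120/23172303)·420313/64800 = 31252361/22068860 ≠ 1/12
b·A²c: (-2840120/23172303)·175/36 = -17750750/29792961 ≠ 1/24

3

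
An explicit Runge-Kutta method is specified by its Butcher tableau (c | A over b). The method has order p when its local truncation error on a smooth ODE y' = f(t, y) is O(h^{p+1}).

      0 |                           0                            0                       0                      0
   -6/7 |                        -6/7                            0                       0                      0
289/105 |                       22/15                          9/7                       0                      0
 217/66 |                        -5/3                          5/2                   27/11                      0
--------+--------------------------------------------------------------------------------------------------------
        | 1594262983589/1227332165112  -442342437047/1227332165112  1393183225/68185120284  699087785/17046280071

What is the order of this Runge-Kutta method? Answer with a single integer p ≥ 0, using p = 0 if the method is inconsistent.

b = (1594262983589/1227332165112, -442342437047/1227332165112, 1393183225/68185120284, 699087785/17046280071)
c = (0, -6/7, 289/105, 217/66)
Ac = (0, 0, -54/49, 1776/385)
Σ b_i: 1594262983589/1227332165112·1 + (-442342437047/1227332165112)·1 + 1393183225/68185120284·1 + 699087785/17046280071·1 = 1 ✓
b·c: (-442342437047/1227332165112)·(-6/7) + 1393183225/68185120284·289/105 + 699087785/17046280071·217/66 = 1/2 ✓
b·c²: (-442342437047/1227332165112)·36/49 + 1393183225/68185120284·83521/11025 + 699087785/17046280071·47089/4356 = 1/3 ✓
b·Ac: 1393183225/68185120284·(-54/49) + 699087785/17046280071·1776/385 = 1/6 ✓
b·c³: (-442342437047/1227332165112)·(-216/343) + 1393183225/68185120284·24137569/1157625 + 699087785/17046280071·10218313/287496 = 1903980828121501/902089141357320 ≠ 1/4 ⇒ order 3.
b·(c∘Ac): 1393183225/68185120284·(-5202/1715) + 699087785/17046280071·9176/605 = 935562934981/1670535446958 ≠ 1/8
b·Ac²: 1393183225/68185120284·324/343 + 699087785/17046280071·275313/13475 = 1193340990302/1392112872465 ≠ 1/12
b·A²c: 699087785/17046280071·(-1458/539) = -10295656470/92807524831 ≠ 1/24

3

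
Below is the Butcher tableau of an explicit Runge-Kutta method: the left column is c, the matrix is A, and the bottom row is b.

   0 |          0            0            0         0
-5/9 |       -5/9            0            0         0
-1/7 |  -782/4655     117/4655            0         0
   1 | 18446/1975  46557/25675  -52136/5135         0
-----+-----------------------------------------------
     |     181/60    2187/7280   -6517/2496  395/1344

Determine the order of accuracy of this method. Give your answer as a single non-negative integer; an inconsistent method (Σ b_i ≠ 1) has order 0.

b = (181/60, 2187/7280, -6517/2496, 395/1344)
c = (0, -5/9, -1/7, 1)
Ac = (0, 0, -13/931, 35/79)
Σ b_i: 181/60·1 + 2187/7280·1 + (-6517/2496)·1 + 395/1344·1 = 1 ✓
b·c: 2187/7280·(-5/9) + (-6517/2496)·(-1/7) + 395/1344·1 = 1/2 ✓
b·c²: 2187/7280·25/81 + (-6517/2496)·1/49 + 395/1344·1 = 1/3 ✓
b·Ac: (-6517/2496)·(-13/931) + 395/1344·35/79 = 1/6 ✓
b·c³: 2187/7280·(-125/729) + (-6517/2496)·(-1/343) + 395/1344·1 = 1/4 ✓
b·(c∘Ac): (-6517/2496)·13/6517 + 395/1344·35/79 = 1/8 ✓
b·Ac²: (-6517/2496)·65/8379 + 395/1344·1253/3555 = 1/12 ✓
b·A²c: 395/1344·56/395 = 1/24 ✓; 4 stages ⇒ order 4.

4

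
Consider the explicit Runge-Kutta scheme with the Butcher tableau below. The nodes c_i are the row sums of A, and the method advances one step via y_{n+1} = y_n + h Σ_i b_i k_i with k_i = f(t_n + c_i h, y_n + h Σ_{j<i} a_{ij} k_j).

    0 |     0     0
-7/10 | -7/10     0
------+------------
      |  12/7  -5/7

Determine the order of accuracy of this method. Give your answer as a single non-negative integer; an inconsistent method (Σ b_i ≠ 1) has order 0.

b = (12/7, -5/7)
c = (0, -7/10)
Σ b_i: 12/7·1 + (-5/7)·1 = 1 ✓
b·c: (-5/7)·(-7/10) = 1/2 ✓; 2 stages ⇒ order 2.

2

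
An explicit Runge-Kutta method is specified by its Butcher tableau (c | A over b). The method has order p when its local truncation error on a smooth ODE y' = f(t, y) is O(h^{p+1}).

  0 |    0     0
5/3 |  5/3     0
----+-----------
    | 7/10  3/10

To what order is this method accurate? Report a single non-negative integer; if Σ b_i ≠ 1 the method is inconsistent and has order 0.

2

b = (7/10, 3/10)
c = (0, 5/3)
Σ b_i: 7/10·1 + 3/10·1 = 1 ✓
b·c: 3/10·5/3 = 1/2 ✓; 2 stages ⇒ order 2.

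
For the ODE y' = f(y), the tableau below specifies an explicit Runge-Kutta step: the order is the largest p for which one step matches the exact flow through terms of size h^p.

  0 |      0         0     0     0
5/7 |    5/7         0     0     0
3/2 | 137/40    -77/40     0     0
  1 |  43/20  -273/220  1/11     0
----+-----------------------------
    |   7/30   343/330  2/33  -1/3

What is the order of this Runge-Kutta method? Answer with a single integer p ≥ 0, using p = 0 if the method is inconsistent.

4

b = (7/30, 343/330, 2/33, -1/3)
c = (0, 5/7, 3/2, 1)
Ac = (0, 0, -11/8, -3/4)
Σ b_i: 7/30·1 + 343/330·1 + 2/33·1 + (-1/3)·1 = 1 ✓
b·c: 343/330·5/7 + 2/33·3/2 + (-1/3)·1 = 1/2 ✓
b·c²: 343/330·25/49 + 2/33·9/4 + (-1/3)·1 = 1/3 ✓
b·Ac: 2/33·(-11/8) + (-1/3)·(-3/4) = 1/6 ✓
b·c³: 343/330·125/343 + 2/33·27/8 + (-1/3)·1 = 1/4 ✓
b·(c∘Ac): 2/33·(-33/16) + (-1/3)·(-3/4) = 1/8 ✓
b·Ac²: 2/33·(-55/56) + (-1/3)·(-3/7) = 1/12 ✓
b·A²c: (-1/3)·(-1/8) = 1/24 ✓; 4 stages ⇒ order 4.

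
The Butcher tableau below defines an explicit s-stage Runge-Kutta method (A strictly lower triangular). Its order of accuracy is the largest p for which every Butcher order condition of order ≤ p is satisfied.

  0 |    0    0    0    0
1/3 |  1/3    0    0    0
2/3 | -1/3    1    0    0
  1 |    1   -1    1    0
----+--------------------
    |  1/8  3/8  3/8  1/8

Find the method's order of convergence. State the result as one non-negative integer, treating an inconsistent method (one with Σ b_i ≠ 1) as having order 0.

4

b = (1/8, 3/8, 3/8, 1/8)
c = (0, 1/3, 2/3, 1)
Ac = (0, 0, 1/3, 1/3)
Σ b_i: 1/8·1 + 3/8·1 + 3/8·1 + 1/8·1 = 1 ✓
b·c: 3/8·1/3 + 3/8·2/3 + 1/8·1 = 1/2 ✓
b·c²: 3/8·1/9 + 3/8·4/9 + 1/8·1 = 1/3 ✓
b·Ac: 3/8·1/3 + 1/8·1/3 = 1/6 ✓
b·c³: 3/8·1/27 + 3/8·8/27 + 1/8·1 = 1/4 ✓
b·(c∘Ac): 3/8·2/9 + 1/8·1/3 = 1/8 ✓
b·Ac²: 3/8·1/9 + 1/8·1/3 = 1/12 ✓
b·A²c: 1/8·1/3 = 1/24 ✓; 4 stages ⇒ order 4.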